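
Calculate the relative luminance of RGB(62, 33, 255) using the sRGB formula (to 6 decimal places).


Linearize each channel (sRGB transfer function): c = v/255; c_lin = c/12.92 if c ≤ 0.04045, else ((c+0.055)/1.055)^2.4
  R: 62/255 ≈ 0.243137 > 0.04045 → ((0.243137+0.055)/1.055)^2.4 ≈ 0.048172
  G: 33/255 ≈ 0.129412 > 0.04045 → ((0.129412+0.055)/1.055)^2.4 ≈ 0.015209
  B: 255/255 ≈ 1.000000 > 0.04045 → ((1.000000+0.055)/1.055)^2.4 ≈ 1.000000
R_lin = 0.048172, G_lin = 0.015209, B_lin = 1.000000
L = 0.2126×R + 0.7152×G + 0.0722×B
L = 0.2126×0.048172 + 0.7152×0.015209 + 0.0722×1.000000
L ≈ 0.093318


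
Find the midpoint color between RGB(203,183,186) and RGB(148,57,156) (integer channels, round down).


Midpoint: each channel = ⌊(C₁+C₂)/2⌋
R: ⌊(203+148)/2⌋ = 175
G: ⌊(183+57)/2⌋ = 120
B: ⌊(186+156)/2⌋ = 171
= RGB(175, 120, 171)


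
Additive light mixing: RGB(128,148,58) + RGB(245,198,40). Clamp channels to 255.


Additive: each channel = min(255, C₁+C₂)
R: 128+245 = 373 → 255
G: 148+198 = 346 → 255
B: 58+40 = 98 → 98
= RGB(255, 255, 98)


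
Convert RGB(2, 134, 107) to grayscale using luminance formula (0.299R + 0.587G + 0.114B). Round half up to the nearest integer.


Gray = 0.299×R + 0.587×G + 0.114×B
Gray = 0.299×2 + 0.587×134 + 0.114×107
Gray = 0.598 + 78.658 + 12.198
Gray = 91.454 → round half up → 91
Gray = 91


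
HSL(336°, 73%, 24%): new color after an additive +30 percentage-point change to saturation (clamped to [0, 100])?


Original S = 73%
Adjustment = +30 percentage points
New S = 73 + (30) = 103
Clamp to [0, 100] → 100
= HSL(336°, 100%, 24%)


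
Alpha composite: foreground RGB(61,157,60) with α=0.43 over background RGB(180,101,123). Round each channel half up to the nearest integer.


C = α×F + (1-α)×B, with 1-α = 0.57
R: 0.43×61 + 0.57×180 = 26.23 + 102.60 = 128.83 → 129
G: 0.43×157 + 0.57×101 = 67.51 + 57.57 = 125.08 → 125
B: 0.43×60 + 0.57×123 = 25.80 + 70.11 = 95.91 → 96
= RGB(129, 125, 96)


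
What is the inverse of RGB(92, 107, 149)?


Invert: (255-R, 255-G, 255-B)
R: 255-92 = 163
G: 255-107 = 148
B: 255-149 = 106
= RGB(163, 148, 106)


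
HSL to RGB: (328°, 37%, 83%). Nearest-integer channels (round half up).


H=328°, S=0.37, L=0.83
C = (1-|2L-1|)×S = (1-|0.66|)×0.37 = 0.1258
H' = H/60 = 328/60 ≈ 5.4667; X = C×(1-|H' mod 2 - 1|) ≈ 0.0671
m = L - C/2 = 0.83 - 0.0629 = 0.7671
Sector ⌊H'⌋ = 5 → (R',G',B') = (0.1258, 0.0, ≈0.0671)
RGB = ((R'+m)×255, (G'+m)×255, (B'+m)×255) = (227.6895, 195.6105, 212.7193)
Round half up → RGB(228, 196, 213)


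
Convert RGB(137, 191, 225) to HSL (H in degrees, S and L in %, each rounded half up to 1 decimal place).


Normalize: R'=137/255≈0.5373, G'=191/255≈0.7490, B'=225/255≈0.8824
Max=225/255, Min=137/255, Δ=Max-Min=88/255
L = (Max+Min)/2 = (225+137)/510 = 362/510 = 0.70980… → L = 71.0%
L > 0.5 → S = Δ/(2-Max-Min) = 88/(510-225-137) = 88/148 = 0.59459… → S = 59.5%
(the 1/255 factors cancel in S and H, so raw channel differences can be used)
Max is B' → H = 60 × ((R-G)/Δ + 4) = 60 × ((137-191)/88 + 4)
  -54/88 + 4 = -0.6136… + 4 = 3.3863…
  H = 60 × 3.3863… = 203.181…° → H = 203.2°
= HSL(203.2°, 59.5%, 71.0%)


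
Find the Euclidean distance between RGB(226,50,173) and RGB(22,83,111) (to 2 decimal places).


d = √[(R₁-R₂)² + (G₁-G₂)² + (B₁-B₂)²]
d = √[(226-22)² + (50-83)² + (173-111)²]
d = √[41616 + 1089 + 3844]
d = √46549
d ≈ 215.75


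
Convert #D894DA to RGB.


D8 → 216 (R)
94 → 148 (G)
DA → 218 (B)
= RGB(216, 148, 218)


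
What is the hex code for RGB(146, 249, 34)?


R = 146 → 92 (hex)
G = 249 → F9 (hex)
B = 34 → 22 (hex)
Hex = #92F922


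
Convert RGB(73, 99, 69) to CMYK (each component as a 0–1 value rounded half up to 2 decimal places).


R'=73/255≈0.2863, G'=99/255≈0.3882, B'=69/255≈0.2706
K = 1 - max(R',G',B') = 1 - 99/255 = 156/255 = 0.61176… → 0.61
(1-R'-K)/(1-K) simplifies to (max-R)/max with max = 99:
C = (99-73)/99 = 26/99 = 0.26262… → 0.26
M = (99-99)/99 = 0/99 = 0 → 0.00
Y = (99-69)/99 = 30/99 = 0.30303… → 0.30
= CMYK(0.26, 0.00, 0.30, 0.61)


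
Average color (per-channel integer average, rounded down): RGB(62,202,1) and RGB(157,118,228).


Midpoint: each channel = ⌊(C₁+C₂)/2⌋
R: ⌊(62+157)/2⌋ = 109
G: ⌊(202+118)/2⌋ = 160
B: ⌊(1+228)/2⌋ = 114
= RGB(109, 160, 114)


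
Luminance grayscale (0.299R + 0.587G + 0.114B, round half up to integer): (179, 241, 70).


Gray = 0.299×R + 0.587×G + 0.114×B
Gray = 0.299×179 + 0.587×241 + 0.114×70
Gray = 53.521 + 141.467 + 7.980
Gray = 202.968 → round half up → 203
Gray = 203


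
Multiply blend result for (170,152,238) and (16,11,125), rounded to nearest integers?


Multiply: C = A×B/255, rounded to nearest integer
R: 170×16/255 = 2720/255 ≈ 10.667 → 11
G: 152×11/255 = 1672/255 ≈ 6.557 → 7
B: 238×125/255 = 29750/255 ≈ 116.667 → 117
= RGB(11, 7, 117)


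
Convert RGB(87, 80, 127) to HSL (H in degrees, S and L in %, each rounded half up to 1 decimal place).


Normalize: R'=87/255≈0.3412, G'=80/255≈0.3137, B'=127/255≈0.4980
Max=127/255, Min=80/255, Δ=Max-Min=47/255
L = (Max+Min)/2 = (127+80)/510 = 207/510 = 0.40588… → L = 40.6%
L ≤ 0.5 → S = Δ/(Max+Min) = 47/(127+80) = 47/207 = 0.22705… → S = 22.7%
(the 1/255 factors cancel in S and H, so raw channel differences can be used)
Max is B' → H = 60 × ((R-G)/Δ + 4) = 60 × ((87-80)/47 + 4)
  7/47 + 4 = 0.1489… + 4 = 4.1489…
  H = 60 × 4.1489… = 248.936…° → H = 248.9°
= HSL(248.9°, 22.7%, 40.6%)


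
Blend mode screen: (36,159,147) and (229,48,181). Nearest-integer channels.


Screen: C = 255 - (255-A)×(255-B)/255, rounded to nearest integer
R: 255 - (255-36)×(255-229)/255 = 255 - 5694/255 ≈ 255 - 22.329 = 232.671 → 233
G: 255 - (255-159)×(255-48)/255 = 255 - 19872/255 ≈ 255 - 77.929 = 177.071 → 177
B: 255 - (255-147)×(255-181)/255 = 255 - 7992/255 ≈ 255 - 31.341 = 223.659 → 224
= RGB(233, 177, 224)


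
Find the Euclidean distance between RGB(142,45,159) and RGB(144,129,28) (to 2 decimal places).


d = √[(R₁-R₂)² + (G₁-G₂)² + (B₁-B₂)²]
d = √[(142-144)² + (45-129)² + (159-28)²]
d = √[4 + 7056 + 17161]
d = √24221
d ≈ 155.63


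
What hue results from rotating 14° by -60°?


New hue = (H + rotation) mod 360
New hue = (14 -60) mod 360
= -46 mod 360
= 314°


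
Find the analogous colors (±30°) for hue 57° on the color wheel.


Base hue: 57°
Left analog: (57 - 30) mod 360 = 27°
Right analog: (57 + 30) mod 360 = 87°
Analogous hues = 27° and 87°


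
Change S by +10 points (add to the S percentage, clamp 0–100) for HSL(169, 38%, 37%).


Original S = 38%
Adjustment = +10 percentage points
New S = 38 + (10) = 48
Clamp to [0, 100] → 48
= HSL(169°, 48%, 37%)


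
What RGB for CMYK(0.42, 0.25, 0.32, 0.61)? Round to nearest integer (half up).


R = 255 × (1-C) × (1-K) = 255 × 0.58 × 0.39 = 57.681 → 58
G = 255 × (1-M) × (1-K) = 255 × 0.75 × 0.39 = 74.5875 → 75
B = 255 × (1-Y) × (1-K) = 255 × 0.68 × 0.39 = 67.626 → 68
= RGB(58, 75, 68)


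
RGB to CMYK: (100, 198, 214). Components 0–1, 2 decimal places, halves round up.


R'=100/255≈0.3922, G'=198/255≈0.7765, B'=214/255≈0.8392
K = 1 - max(R',G',B') = 1 - 214/255 = 41/255 = 0.16078… → 0.16
(1-R'-K)/(1-K) simplifies to (max-R)/max with max = 214:
C = (214-100)/214 = 114/214 = 0.53271… → 0.53
M = (214-198)/214 = 16/214 = 0.07476… → 0.07
Y = (214-214)/214 = 0/214 = 0 → 0.00
= CMYK(0.53, 0.07, 0.00, 0.16)


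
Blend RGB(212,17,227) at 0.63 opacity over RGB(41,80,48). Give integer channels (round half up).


C = α×F + (1-α)×B, with 1-α = 0.37
R: 0.63×212 + 0.37×41 = 133.56 + 15.17 = 148.73 → 149
G: 0.63×17 + 0.37×80 = 10.71 + 29.60 = 40.31 → 40
B: 0.63×227 + 0.37×48 = 143.01 + 17.76 = 160.77 → 161
= RGB(149, 40, 161)


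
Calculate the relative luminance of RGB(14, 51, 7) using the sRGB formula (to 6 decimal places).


Linearize each channel (sRGB transfer function): c = v/255; c_lin = c/12.92 if c ≤ 0.04045, else ((c+0.055)/1.055)^2.4
  R: 14/255 ≈ 0.054902 > 0.04045 → ((0.054902+0.055)/1.055)^2.4 ≈ 0.004391
  G: 51/255 ≈ 0.200000 > 0.04045 → ((0.200000+0.055)/1.055)^2.4 ≈ 0.033105
  B: 7/255 ≈ 0.027451 ≤ 0.04045 → 0.027451/12.92 ≈ 0.002125
R_lin = 0.004391, G_lin = 0.033105, B_lin = 0.002125
L = 0.2126×R + 0.7152×G + 0.0722×B
L = 0.2126×0.004391 + 0.7152×0.033105 + 0.0722×0.002125
L ≈ 0.024764


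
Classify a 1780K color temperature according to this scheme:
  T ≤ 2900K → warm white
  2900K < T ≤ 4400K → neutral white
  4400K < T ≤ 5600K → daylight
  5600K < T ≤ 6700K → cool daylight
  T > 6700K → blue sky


Temperature: 1780K
1780K ≤ 2900K → warm white
Classification: warm white


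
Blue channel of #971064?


Color: #971064
R = 97 = 151
G = 10 = 16
B = 64 = 100
Blue = 100


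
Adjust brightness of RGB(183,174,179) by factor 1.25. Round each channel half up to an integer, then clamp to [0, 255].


Multiply each channel by 1.25, round half up, clamp to [0, 255]
R: 183×1.25 = 228.75 → round → 229
G: 174×1.25 = 217.5 → round → 218
B: 179×1.25 = 223.75 → round → 224
= RGB(229, 218, 224)


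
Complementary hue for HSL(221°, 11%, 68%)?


Complement = opposite side of color wheel = hue + 180°
H' = (221 + 180) mod 360 = 41°
S and L unchanged.
= HSL(41°, 11%, 68%)


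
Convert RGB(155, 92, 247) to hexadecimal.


R = 155 → 9B (hex)
G = 92 → 5C (hex)
B = 247 → F7 (hex)
Hex = #9B5CF7


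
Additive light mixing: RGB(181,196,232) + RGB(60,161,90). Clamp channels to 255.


Additive: each channel = min(255, C₁+C₂)
R: 181+60 = 241 → 241
G: 196+161 = 357 → 255
B: 232+90 = 322 → 255
= RGB(241, 255, 255)


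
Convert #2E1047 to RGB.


2E → 46 (R)
10 → 16 (G)
47 → 71 (B)
= RGB(46, 16, 71)


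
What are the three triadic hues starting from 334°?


Triadic: equally spaced at 120° intervals
H1 = 334°
H2 = (334 + 120) mod 360 = 94°
H3 = (334 + 240) mod 360 = 214°
Triadic = 334°, 94°, 214°


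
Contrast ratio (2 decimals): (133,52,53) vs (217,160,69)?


Linearize each sRGB channel c=v/255: c/12.92 if c ≤ 0.04045 else ((c+0.055)/1.055)^2.4
L = 0.2126×R_lin + 0.7152×G_lin + 0.0722×B_lin
Color 1 (133,52,53):
  R=133: 133/255≈0.5216 > 0.04045 → ((0.5216+0.055)/1.055)^2.4 ≈ 0.23455
  G=52: 52/255≈0.2039 > 0.04045 → ((0.2039+0.055)/1.055)^2.4 ≈ 0.03434
  B=53: 53/255≈0.2078 > 0.04045 → ((0.2078+0.055)/1.055)^2.4 ≈ 0.03560
  L1 = 0.2126×0.23455 + 0.7152×0.03434 + 0.0722×0.03560 ≈ 0.07700
Color 2 (217,160,69):
  R=217: 217/255≈0.8510 > 0.04045 → ((0.8510+0.055)/1.055)^2.4 ≈ 0.69387
  G=160: 160/255≈0.6275 > 0.04045 → ((0.6275+0.055)/1.055)^2.4 ≈ 0.35153
  B=69: 69/255≈0.2706 > 0.04045 → ((0.2706+0.055)/1.055)^2.4 ≈ 0.05951
  L2 = 0.2126×0.69387 + 0.7152×0.35153 + 0.0722×0.05951 ≈ 0.40323
Lighter = 0.40323, Darker = 0.07700
Ratio = (L_lighter + 0.05) / (L_darker + 0.05)
Ratio = (0.40323 + 0.05) / (0.07700 + 0.05) = 0.45323 / 0.12700 ≈ 3.5689
Ratio ≈ 3.57:1


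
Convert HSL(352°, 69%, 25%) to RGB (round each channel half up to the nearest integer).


H=352°, S=0.69, L=0.25
C = (1-|2L-1|)×S = (1-|-0.50|)×0.69 = 0.345
H' = H/60 = 352/60 ≈ 5.8667; X = C×(1-|H' mod 2 - 1|) = 0.046
m = L - C/2 = 0.25 - 0.1725 = 0.0775
Sector ⌊H'⌋ = 5 → (R',G',B') = (0.345, 0.0, 0.046)
RGB = ((R'+m)×255, (G'+m)×255, (B'+m)×255) = (107.7375, 19.7625, 31.4925)
Round half up → RGB(108, 20, 31)


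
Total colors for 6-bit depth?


Colors = 2^bits = 2^6
= 64 colors


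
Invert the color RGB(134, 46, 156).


Invert: (255-R, 255-G, 255-B)
R: 255-134 = 121
G: 255-46 = 209
B: 255-156 = 99
= RGB(121, 209, 99)


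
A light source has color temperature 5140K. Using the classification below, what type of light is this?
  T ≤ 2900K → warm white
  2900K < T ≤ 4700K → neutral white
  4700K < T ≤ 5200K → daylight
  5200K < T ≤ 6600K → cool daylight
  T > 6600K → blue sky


Temperature: 5140K
4700K < 5140K ≤ 5200K → daylight
Classification: daylight


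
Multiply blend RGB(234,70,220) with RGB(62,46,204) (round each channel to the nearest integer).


Multiply: C = A×B/255, rounded to nearest integer
R: 234×62/255 = 14508/255 ≈ 56.894 → 57
G: 70×46/255 = 3220/255 ≈ 12.627 → 13
B: 220×204/255 = 44880/255 ≈ 176.000 → 176
= RGB(57, 13, 176)


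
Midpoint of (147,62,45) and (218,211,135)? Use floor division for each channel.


Midpoint: each channel = ⌊(C₁+C₂)/2⌋
R: ⌊(147+218)/2⌋ = 182
G: ⌊(62+211)/2⌋ = 136
B: ⌊(45+135)/2⌋ = 90
= RGB(182, 136, 90)


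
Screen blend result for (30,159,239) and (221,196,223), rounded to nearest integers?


Screen: C = 255 - (255-A)×(255-B)/255, rounded to nearest integer
R: 255 - (255-30)×(255-221)/255 = 255 - 7650/255 ≈ 255 - 30.000 = 225.000 → 225
G: 255 - (255-159)×(255-196)/255 = 255 - 5664/255 ≈ 255 - 22.212 = 232.788 → 233
B: 255 - (255-239)×(255-223)/255 = 255 - 512/255 ≈ 255 - 2.008 = 252.992 → 253
= RGB(225, 233, 253)


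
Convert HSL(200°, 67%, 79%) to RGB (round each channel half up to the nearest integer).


H=200°, S=0.67, L=0.79
C = (1-|2L-1|)×S = (1-|0.58|)×0.67 = 0.2814
H' = H/60 = 200/60 ≈ 3.3333; X = C×(1-|H' mod 2 - 1|) = 0.1876
m = L - C/2 = 0.79 - 0.1407 = 0.6493
Sector ⌊H'⌋ = 3 → (R',G',B') = (0.0, 0.1876, 0.2814)
RGB = ((R'+m)×255, (G'+m)×255, (B'+m)×255) = (165.5715, 213.4095, 237.3285)
Round half up → RGB(166, 213, 237)


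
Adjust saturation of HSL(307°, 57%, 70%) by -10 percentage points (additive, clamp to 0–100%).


Original S = 57%
Adjustment = -10 percentage points
New S = 57 + (-10) = 47
Clamp to [0, 100] → 47
= HSL(307°, 47%, 70%)


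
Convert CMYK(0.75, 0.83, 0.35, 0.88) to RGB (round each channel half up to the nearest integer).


R = 255 × (1-C) × (1-K) = 255 × 0.25 × 0.12 = 7.65 → 8
G = 255 × (1-M) × (1-K) = 255 × 0.17 × 0.12 = 5.202 → 5
B = 255 × (1-Y) × (1-K) = 255 × 0.65 × 0.12 = 19.89 → 20
= RGB(8, 5, 20)


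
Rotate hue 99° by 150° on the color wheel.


New hue = (H + rotation) mod 360
New hue = (99 + 150) mod 360
= 249 mod 360
= 249°


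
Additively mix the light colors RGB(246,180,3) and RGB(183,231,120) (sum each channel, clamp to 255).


Additive: each channel = min(255, C₁+C₂)
R: 246+183 = 429 → 255
G: 180+231 = 411 → 255
B: 3+120 = 123 → 123
= RGB(255, 255, 123)


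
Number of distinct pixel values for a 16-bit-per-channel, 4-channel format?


Total bits = 16 bits/channel × 4 channels = 64 bits
Distinct pixel values = 2^64
= 18,446,744,073,709,551,616 pixel values


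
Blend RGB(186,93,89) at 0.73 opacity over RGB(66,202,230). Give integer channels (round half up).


C = α×F + (1-α)×B, with 1-α = 0.27
R: 0.73×186 + 0.27×66 = 135.78 + 17.82 = 153.60 → 154
G: 0.73×93 + 0.27×202 = 67.89 + 54.54 = 122.43 → 122
B: 0.73×89 + 0.27×230 = 64.97 + 62.10 = 127.07 → 127
= RGB(154, 122, 127)


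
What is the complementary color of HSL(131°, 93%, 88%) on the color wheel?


Complement = opposite side of color wheel = hue + 180°
H' = (131 + 180) mod 360 = 311°
S and L unchanged.
= HSL(311°, 93%, 88%)


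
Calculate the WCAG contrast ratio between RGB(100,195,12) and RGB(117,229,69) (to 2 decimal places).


Linearize each sRGB channel c=v/255: c/12.92 if c ≤ 0.04045 else ((c+0.055)/1.055)^2.4
L = 0.2126×R_lin + 0.7152×G_lin + 0.0722×B_lin
Color 1 (100,195,12):
  R=100: 100/255≈0.3922 > 0.04045 → ((0.3922+0.055)/1.055)^2.4 ≈ 0.12744
  G=195: 195/255≈0.7647 > 0.04045 → ((0.7647+0.055)/1.055)^2.4 ≈ 0.54572
  B=12: 12/255≈0.0471 > 0.04045 → ((0.0471+0.055)/1.055)^2.4 ≈ 0.00368
  L1 = 0.2126×0.12744 + 0.7152×0.54572 + 0.0722×0.00368 ≈ 0.41766
Color 2 (117,229,69):
  R=117: 117/255≈0.4588 > 0.04045 → ((0.4588+0.055)/1.055)^2.4 ≈ 0.17789
  G=229: 229/255≈0.8980 > 0.04045 → ((0.8980+0.055)/1.055)^2.4 ≈ 0.78354
  B=69: 69/255≈0.2706 > 0.04045 → ((0.2706+0.055)/1.055)^2.4 ≈ 0.05951
  L2 = 0.2126×0.17789 + 0.7152×0.78354 + 0.0722×0.05951 ≈ 0.60250
Lighter = 0.60250, Darker = 0.41766
Ratio = (L_lighter + 0.05) / (L_darker + 0.05)
Ratio = (0.60250 + 0.05) / (0.41766 + 0.05) = 0.65250 / 0.46766 ≈ 1.3952
Ratio ≈ 1.40:1


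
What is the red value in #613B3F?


Color: #613B3F
R = 61 = 97
G = 3B = 59
B = 3F = 63
Red = 97


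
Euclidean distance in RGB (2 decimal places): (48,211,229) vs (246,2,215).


d = √[(R₁-R₂)² + (G₁-G₂)² + (B₁-B₂)²]
d = √[(48-246)² + (211-2)² + (229-215)²]
d = √[39204 + 43681 + 196]
d = √83081
d ≈ 288.24


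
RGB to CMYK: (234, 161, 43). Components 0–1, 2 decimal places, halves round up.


R'=234/255≈0.9176, G'=161/255≈0.6314, B'=43/255≈0.1686
K = 1 - max(R',G',B') = 1 - 234/255 = 21/255 = 0.08235… → 0.08
(1-R'-K)/(1-K) simplifies to (max-R)/max with max = 234:
C = (234-234)/234 = 0/234 = 0 → 0.00
M = (234-161)/234 = 73/234 = 0.31196… → 0.31
Y = (234-43)/234 = 191/234 = 0.81623… → 0.82
= CMYK(0.00, 0.31, 0.82, 0.08)


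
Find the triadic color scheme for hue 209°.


Triadic: equally spaced at 120° intervals
H1 = 209°
H2 = (209 + 120) mod 360 = 329°
H3 = (209 + 240) mod 360 = 89°
Triadic = 209°, 329°, 89°


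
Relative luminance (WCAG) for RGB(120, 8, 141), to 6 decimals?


Linearize each channel (sRGB transfer function): c = v/255; c_lin = c/12.92 if c ≤ 0.04045, else ((c+0.055)/1.055)^2.4
  R: 120/255 ≈ 0.470588 > 0.04045 → ((0.470588+0.055)/1.055)^2.4 ≈ 0.187821
  G: 8/255 ≈ 0.031373 ≤ 0.04045 → 0.031373/12.92 ≈ 0.002428
  B: 141/255 ≈ 0.552941 > 0.04045 → ((0.552941+0.055)/1.055)^2.4 ≈ 0.266356
R_lin = 0.187821, G_lin = 0.002428, B_lin = 0.266356
L = 0.2126×R + 0.7152×G + 0.0722×B
L = 0.2126×0.187821 + 0.7152×0.002428 + 0.0722×0.266356
L ≈ 0.060898


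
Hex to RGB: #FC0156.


FC → 252 (R)
01 → 1 (G)
56 → 86 (B)
= RGB(252, 1, 86)


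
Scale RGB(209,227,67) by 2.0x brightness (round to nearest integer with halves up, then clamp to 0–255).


Multiply each channel by 2.0, round half up, clamp to [0, 255]
R: 209×2.0 = 418 → clamp → 255
G: 227×2.0 = 454 → clamp → 255
B: 67×2.0 = 134
= RGB(255, 255, 134)


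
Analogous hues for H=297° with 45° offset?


Base hue: 297°
Left analog: (297 - 45) mod 360 = 252°
Right analog: (297 + 45) mod 360 = 342°
Analogous hues = 252° and 342°


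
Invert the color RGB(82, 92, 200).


Invert: (255-R, 255-G, 255-B)
R: 255-82 = 173
G: 255-92 = 163
B: 255-200 = 55
= RGB(173, 163, 55)


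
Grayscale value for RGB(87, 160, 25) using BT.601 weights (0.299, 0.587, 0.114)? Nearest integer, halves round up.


Gray = 0.299×R + 0.587×G + 0.114×B
Gray = 0.299×87 + 0.587×160 + 0.114×25
Gray = 26.013 + 93.920 + 2.850
Gray = 122.783 → round half up → 123
Gray = 123


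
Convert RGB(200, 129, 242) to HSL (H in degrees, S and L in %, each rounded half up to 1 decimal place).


Normalize: R'=200/255≈0.7843, G'=129/255≈0.5059, B'=242/255≈0.9490
Max=242/255, Min=129/255, Δ=Max-Min=113/255
L = (Max+Min)/2 = (242+129)/510 = 371/510 = 0.72745… → L = 72.7%
L > 0.5 → S = Δ/(2-Max-Min) = 113/(510-242-129) = 113/139 = 0.81294… → S = 81.3%
(the 1/255 factors cancel in S and H, so raw channel differences can be used)
Max is B' → H = 60 × ((R-G)/Δ + 4) = 60 × ((200-129)/113 + 4)
  71/113 + 4 = 0.6283… + 4 = 4.6283…
  H = 60 × 4.6283… = 277.699…° → H = 277.7°
= HSL(277.7°, 81.3%, 72.7%)


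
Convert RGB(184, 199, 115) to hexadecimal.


R = 184 → B8 (hex)
G = 199 → C7 (hex)
B = 115 → 73 (hex)
Hex = #B8C773


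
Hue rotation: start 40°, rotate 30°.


New hue = (H + rotation) mod 360
New hue = (40 + 30) mod 360
= 70 mod 360
= 70°


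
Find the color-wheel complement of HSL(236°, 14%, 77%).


Complement = opposite side of color wheel = hue + 180°
H' = (236 + 180) mod 360 = 56°
S and L unchanged.
= HSL(56°, 14%, 77%)


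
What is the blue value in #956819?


Color: #956819
R = 95 = 149
G = 68 = 104
B = 19 = 25
Blue = 25


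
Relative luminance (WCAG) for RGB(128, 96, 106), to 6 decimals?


Linearize each channel (sRGB transfer function): c = v/255; c_lin = c/12.92 if c ≤ 0.04045, else ((c+0.055)/1.055)^2.4
  R: 128/255 ≈ 0.501961 > 0.04045 → ((0.501961+0.055)/1.055)^2.4 ≈ 0.215861
  G: 96/255 ≈ 0.376471 > 0.04045 → ((0.376471+0.055)/1.055)^2.4 ≈ 0.116971
  B: 106/255 ≈ 0.415686 > 0.04045 → ((0.415686+0.055)/1.055)^2.4 ≈ 0.144128
R_lin = 0.215861, G_lin = 0.116971, B_lin = 0.144128
L = 0.2126×R + 0.7152×G + 0.0722×B
L = 0.2126×0.215861 + 0.7152×0.116971 + 0.0722×0.144128
L ≈ 0.139955


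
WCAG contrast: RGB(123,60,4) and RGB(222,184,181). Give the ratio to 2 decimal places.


Linearize each sRGB channel c=v/255: c/12.92 if c ≤ 0.04045 else ((c+0.055)/1.055)^2.4
L = 0.2126×R_lin + 0.7152×G_lin + 0.0722×B_lin
Color 1 (123,60,4):
  R=123: 123/255≈0.4824 > 0.04045 → ((0.4824+0.055)/1.055)^2.4 ≈ 0.19807
  G=60: 60/255≈0.2353 > 0.04045 → ((0.2353+0.055)/1.055)^2.4 ≈ 0.04519
  B=4: 4/255≈0.0157 ≤ 0.04045 → 0.0157/12.92 ≈ 0.00121
  L1 = 0.2126×0.19807 + 0.7152×0.04519 + 0.0722×0.00121 ≈ 0.07451
Color 2 (222,184,181):
  R=222: 222/255≈0.8706 > 0.04045 → ((0.8706+0.055)/1.055)^2.4 ≈ 0.73046
  G=184: 184/255≈0.7216 > 0.04045 → ((0.7216+0.055)/1.055)^2.4 ≈ 0.47932
  B=181: 181/255≈0.7098 > 0.04045 → ((0.7098+0.055)/1.055)^2.4 ≈ 0.46208
  L2 = 0.2126×0.73046 + 0.7152×0.47932 + 0.0722×0.46208 ≈ 0.53147
Lighter = 0.53147, Darker = 0.07451
Ratio = (L_lighter + 0.05) / (L_darker + 0.05)
Ratio = (0.53147 + 0.05) / (0.07451 + 0.05) = 0.58147 / 0.12451 ≈ 4.6699
Ratio ≈ 4.67:1


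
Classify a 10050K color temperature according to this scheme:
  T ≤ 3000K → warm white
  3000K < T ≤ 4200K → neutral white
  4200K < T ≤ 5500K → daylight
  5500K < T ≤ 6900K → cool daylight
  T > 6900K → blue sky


Temperature: 10050K
10050K > 6900K → blue sky
Classification: blue sky


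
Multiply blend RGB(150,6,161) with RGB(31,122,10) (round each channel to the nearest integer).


Multiply: C = A×B/255, rounded to nearest integer
R: 150×31/255 = 4650/255 ≈ 18.235 → 18
G: 6×122/255 = 732/255 ≈ 2.871 → 3
B: 161×10/255 = 1610/255 ≈ 6.314 → 6
= RGB(18, 3, 6)


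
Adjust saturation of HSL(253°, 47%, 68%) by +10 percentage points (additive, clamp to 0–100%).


Original S = 47%
Adjustment = +10 percentage points
New S = 47 + (10) = 57
Clamp to [0, 100] → 57
= HSL(253°, 57%, 68%)


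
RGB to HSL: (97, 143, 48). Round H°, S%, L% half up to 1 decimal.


Normalize: R'=97/255≈0.3804, G'=143/255≈0.5608, B'=48/255≈0.1882
Max=143/255, Min=48/255, Δ=Max-Min=95/255
L = (Max+Min)/2 = (143+48)/510 = 191/510 = 0.37450… → L = 37.5%
L ≤ 0.5 → S = Δ/(Max+Min) = 95/(143+48) = 95/191 = 0.49738… → S = 49.7%
(the 1/255 factors cancel in S and H, so raw channel differences can be used)
Max is G' → H = 60 × ((B-R)/Δ + 2) = 60 × ((48-97)/95 + 2)
  -49/95 + 2 = -0.5157… + 2 = 1.4842…
  H = 60 × 1.4842… = 89.052…° → H = 89.1°
= HSL(89.1°, 49.7%, 37.5%)


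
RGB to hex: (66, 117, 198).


R = 66 → 42 (hex)
G = 117 → 75 (hex)
B = 198 → C6 (hex)
Hex = #4275C6


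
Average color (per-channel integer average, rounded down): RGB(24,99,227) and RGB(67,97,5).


Midpoint: each channel = ⌊(C₁+C₂)/2⌋
R: ⌊(24+67)/2⌋ = 45
G: ⌊(99+97)/2⌋ = 98
B: ⌊(227+5)/2⌋ = 116
= RGB(45, 98, 116)


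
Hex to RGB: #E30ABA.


E3 → 227 (R)
0A → 10 (G)
BA → 186 (B)
= RGB(227, 10, 186)


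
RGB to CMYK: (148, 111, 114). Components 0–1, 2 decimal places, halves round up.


R'=148/255≈0.5804, G'=111/255≈0.4353, B'=114/255≈0.4471
K = 1 - max(R',G',B') = 1 - 148/255 = 107/255 = 0.41960… → 0.42
(1-R'-K)/(1-K) simplifies to (max-R)/max with max = 148:
C = (148-148)/148 = 0/148 = 0 → 0.00
M = (148-111)/148 = 37/148 = 0.25 → 0.25
Y = (148-114)/148 = 34/148 = 0.22972… → 0.23
= CMYK(0.00, 0.25, 0.23, 0.42)


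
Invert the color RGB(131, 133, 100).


Invert: (255-R, 255-G, 255-B)
R: 255-131 = 124
G: 255-133 = 122
B: 255-100 = 155
= RGB(124, 122, 155)


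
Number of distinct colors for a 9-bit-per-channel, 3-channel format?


Total bits = 9 bits/channel × 3 channels = 27 bits
Distinct colors = 2^27
= 134,217,728 colors


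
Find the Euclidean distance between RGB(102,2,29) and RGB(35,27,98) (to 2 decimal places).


d = √[(R₁-R₂)² + (G₁-G₂)² + (B₁-B₂)²]
d = √[(102-35)² + (2-27)² + (29-98)²]
d = √[4489 + 625 + 4761]
d = √9875
d ≈ 99.37


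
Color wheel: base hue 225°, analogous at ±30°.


Base hue: 225°
Left analog: (225 - 30) mod 360 = 195°
Right analog: (225 + 30) mod 360 = 255°
Analogous hues = 195° and 255°


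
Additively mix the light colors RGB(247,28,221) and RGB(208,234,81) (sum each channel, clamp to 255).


Additive: each channel = min(255, C₁+C₂)
R: 247+208 = 455 → 255
G: 28+234 = 262 → 255
B: 221+81 = 302 → 255
= RGB(255, 255, 255)


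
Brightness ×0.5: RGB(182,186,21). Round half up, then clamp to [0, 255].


Multiply each channel by 0.5, round half up, clamp to [0, 255]
R: 182×0.5 = 91
G: 186×0.5 = 93
B: 21×0.5 = 10.5 → round → 11
= RGB(91, 93, 11)


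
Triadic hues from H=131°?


Triadic: equally spaced at 120° intervals
H1 = 131°
H2 = (131 + 120) mod 360 = 251°
H3 = (131 + 240) mod 360 = 11°
Triadic = 131°, 251°, 11°


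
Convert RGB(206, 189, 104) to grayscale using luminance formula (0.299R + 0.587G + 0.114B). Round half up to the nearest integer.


Gray = 0.299×R + 0.587×G + 0.114×B
Gray = 0.299×206 + 0.587×189 + 0.114×104
Gray = 61.594 + 110.943 + 11.856
Gray = 184.393 → round half up → 184
Gray = 184


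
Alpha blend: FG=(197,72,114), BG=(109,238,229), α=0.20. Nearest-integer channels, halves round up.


C = α×F + (1-α)×B, with 1-α = 0.80
R: 0.20×197 + 0.80×109 = 39.40 + 87.20 = 126.60 → 127
G: 0.20×72 + 0.80×238 = 14.40 + 190.40 = 204.80 → 205
B: 0.20×114 + 0.80×229 = 22.80 + 183.20 = 206.00 → 206
= RGB(127, 205, 206)


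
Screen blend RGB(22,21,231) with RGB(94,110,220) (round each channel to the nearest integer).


Screen: C = 255 - (255-A)×(255-B)/255, rounded to nearest integer
R: 255 - (255-22)×(255-94)/255 = 255 - 37513/255 ≈ 255 - 147.110 = 107.890 → 108
G: 255 - (255-21)×(255-110)/255 = 255 - 33930/255 ≈ 255 - 133.059 = 121.941 → 122
B: 255 - (255-231)×(255-220)/255 = 255 - 840/255 ≈ 255 - 3.294 = 251.706 → 252
= RGB(108, 122, 252)


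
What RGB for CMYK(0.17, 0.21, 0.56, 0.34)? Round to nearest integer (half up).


R = 255 × (1-C) × (1-K) = 255 × 0.83 × 0.66 = 139.689 → 140
G = 255 × (1-M) × (1-K) = 255 × 0.79 × 0.66 = 132.957 → 133
B = 255 × (1-Y) × (1-K) = 255 × 0.44 × 0.66 = 74.052 → 74
= RGB(140, 133, 74)


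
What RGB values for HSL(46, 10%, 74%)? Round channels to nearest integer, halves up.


H=46°, S=0.10, L=0.74
C = (1-|2L-1|)×S = (1-|0.48|)×0.10 = 0.052
H' = H/60 = 46/60 ≈ 0.7667; X = C×(1-|H' mod 2 - 1|) ≈ 0.0399
m = L - C/2 = 0.74 - 0.026 = 0.714
Sector ⌊H'⌋ = 0 → (R',G',B') = (0.052, ≈0.0399, 0.0)
RGB = ((R'+m)×255, (G'+m)×255, (B'+m)×255) = (195.33, 192.236, 182.07)
Round half up → RGB(195, 192, 182)


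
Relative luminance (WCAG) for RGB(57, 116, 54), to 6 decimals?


Linearize each channel (sRGB transfer function): c = v/255; c_lin = c/12.92 if c ≤ 0.04045, else ((c+0.055)/1.055)^2.4
  R: 57/255 ≈ 0.223529 > 0.04045 → ((0.223529+0.055)/1.055)^2.4 ≈ 0.040915
  G: 116/255 ≈ 0.454902 > 0.04045 → ((0.454902+0.055)/1.055)^2.4 ≈ 0.174647
  B: 54/255 ≈ 0.211765 > 0.04045 → ((0.211765+0.055)/1.055)^2.4 ≈ 0.036889
R_lin = 0.040915, G_lin = 0.174647, B_lin = 0.036889
L = 0.2126×R + 0.7152×G + 0.0722×B
L = 0.2126×0.040915 + 0.7152×0.174647 + 0.0722×0.036889
L ≈ 0.136270


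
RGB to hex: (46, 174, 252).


R = 46 → 2E (hex)
G = 174 → AE (hex)
B = 252 → FC (hex)
Hex = #2EAEFC


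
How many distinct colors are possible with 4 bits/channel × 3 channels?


Total bits = 4 bits/channel × 3 channels = 12 bits
Distinct colors = 2^12
= 4,096 colors


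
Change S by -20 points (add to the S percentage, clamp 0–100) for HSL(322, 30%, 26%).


Original S = 30%
Adjustment = -20 percentage points
New S = 30 + (-20) = 10
Clamp to [0, 100] → 10
= HSL(322°, 10%, 26%)


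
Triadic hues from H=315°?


Triadic: equally spaced at 120° intervals
H1 = 315°
H2 = (315 + 120) mod 360 = 75°
H3 = (315 + 240) mod 360 = 195°
Triadic = 315°, 75°, 195°


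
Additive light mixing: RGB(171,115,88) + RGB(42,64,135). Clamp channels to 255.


Additive: each channel = min(255, C₁+C₂)
R: 171+42 = 213 → 213
G: 115+64 = 179 → 179
B: 88+135 = 223 → 223
= RGB(213, 179, 223)


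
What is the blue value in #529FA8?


Color: #529FA8
R = 52 = 82
G = 9F = 159
B = A8 = 168
Blue = 168


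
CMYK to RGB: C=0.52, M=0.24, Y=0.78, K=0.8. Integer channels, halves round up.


R = 255 × (1-C) × (1-K) = 255 × 0.48 × 0.20 = 24.48 → 24
G = 255 × (1-M) × (1-K) = 255 × 0.76 × 0.20 = 38.76 → 39
B = 255 × (1-Y) × (1-K) = 255 × 0.22 × 0.20 = 11.22 → 11
= RGB(24, 39, 11)


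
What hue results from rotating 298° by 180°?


New hue = (H + rotation) mod 360
New hue = (298 + 180) mod 360
= 478 mod 360
= 118°


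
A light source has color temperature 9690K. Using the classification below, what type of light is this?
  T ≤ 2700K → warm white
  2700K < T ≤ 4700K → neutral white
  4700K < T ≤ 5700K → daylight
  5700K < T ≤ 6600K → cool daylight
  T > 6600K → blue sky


Temperature: 9690K
9690K > 6600K → blue sky
Classification: blue sky


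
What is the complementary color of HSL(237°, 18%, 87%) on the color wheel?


Complement = opposite side of color wheel = hue + 180°
H' = (237 + 180) mod 360 = 57°
S and L unchanged.
= HSL(57°, 18%, 87%)


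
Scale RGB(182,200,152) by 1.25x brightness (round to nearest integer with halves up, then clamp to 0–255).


Multiply each channel by 1.25, round half up, clamp to [0, 255]
R: 182×1.25 = 227.5 → round → 228
G: 200×1.25 = 250
B: 152×1.25 = 190
= RGB(228, 250, 190)


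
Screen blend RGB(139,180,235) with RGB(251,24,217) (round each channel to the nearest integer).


Screen: C = 255 - (255-A)×(255-B)/255, rounded to nearest integer
R: 255 - (255-139)×(255-251)/255 = 255 - 464/255 ≈ 255 - 1.820 = 253.180 → 253
G: 255 - (255-180)×(255-24)/255 = 255 - 17325/255 ≈ 255 - 67.941 = 187.059 → 187
B: 255 - (255-235)×(255-217)/255 = 255 - 760/255 ≈ 255 - 2.980 = 252.020 → 252
= RGB(253, 187, 252)


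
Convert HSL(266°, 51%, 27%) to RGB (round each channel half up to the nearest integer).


H=266°, S=0.51, L=0.27
C = (1-|2L-1|)×S = (1-|-0.46|)×0.51 = 0.2754
H' = H/60 = 266/60 ≈ 4.4333; X = C×(1-|H' mod 2 - 1|) = 0.11934
m = L - C/2 = 0.27 - 0.1377 = 0.1323
Sector ⌊H'⌋ = 4 → (R',G',B') = (0.11934, 0.0, 0.2754)
RGB = ((R'+m)×255, (G'+m)×255, (B'+m)×255) = (64.1682, 33.7365, 103.9635)
Round half up → RGB(64, 34, 104)


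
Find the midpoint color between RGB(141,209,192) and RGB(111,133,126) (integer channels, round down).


Midpoint: each channel = ⌊(C₁+C₂)/2⌋
R: ⌊(141+111)/2⌋ = 126
G: ⌊(209+133)/2⌋ = 171
B: ⌊(192+126)/2⌋ = 159
= RGB(126, 171, 159)


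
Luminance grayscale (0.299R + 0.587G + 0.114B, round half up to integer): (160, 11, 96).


Gray = 0.299×R + 0.587×G + 0.114×B
Gray = 0.299×160 + 0.587×11 + 0.114×96
Gray = 47.840 + 6.457 + 10.944
Gray = 65.241 → round half up → 65
Gray = 65


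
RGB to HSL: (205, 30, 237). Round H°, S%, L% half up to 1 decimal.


Normalize: R'=205/255≈0.8039, G'=30/255≈0.1176, B'=237/255≈0.9294
Max=237/255, Min=30/255, Δ=Max-Min=207/255
L = (Max+Min)/2 = (237+30)/510 = 267/510 = 0.52352… → L = 52.4%
L > 0.5 → S = Δ/(2-Max-Min) = 207/(510-237-30) = 207/243 = 0.85185… → S = 85.2%
(the 1/255 factors cancel in S and H, so raw channel differences can be used)
Max is B' → H = 60 × ((R-G)/Δ + 4) = 60 × ((205-30)/207 + 4)
  175/207 + 4 = 0.8454… + 4 = 4.8454…
  H = 60 × 4.8454… = 290.724…° → H = 290.7°
= HSL(290.7°, 85.2%, 52.4%)


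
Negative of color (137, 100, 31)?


Invert: (255-R, 255-G, 255-B)
R: 255-137 = 118
G: 255-100 = 155
B: 255-31 = 224
= RGB(118, 155, 224)


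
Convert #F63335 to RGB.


F6 → 246 (R)
33 → 51 (G)
35 → 53 (B)
= RGB(246, 51, 53)


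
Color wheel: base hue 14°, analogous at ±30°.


Base hue: 14°
Left analog: (14 - 30) mod 360 = 344°
Right analog: (14 + 30) mod 360 = 44°
Analogous hues = 344° and 44°


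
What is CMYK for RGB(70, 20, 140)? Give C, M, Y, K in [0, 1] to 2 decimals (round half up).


R'=70/255≈0.2745, G'=20/255≈0.0784, B'=140/255≈0.5490
K = 1 - max(R',G',B') = 1 - 140/255 = 115/255 = 0.45098… → 0.45
(1-R'-K)/(1-K) simplifies to (max-R)/max with max = 140:
C = (140-70)/140 = 70/140 = 0.5 → 0.50
M = (140-20)/140 = 120/140 = 0.85714… → 0.86
Y = (140-140)/140 = 0/140 = 0 → 0.00
= CMYK(0.50, 0.86, 0.00, 0.45)


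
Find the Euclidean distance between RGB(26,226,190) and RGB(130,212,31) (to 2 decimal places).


d = √[(R₁-R₂)² + (G₁-G₂)² + (B₁-B₂)²]
d = √[(26-130)² + (226-212)² + (190-31)²]
d = √[10816 + 196 + 25281]
d = √36293
d ≈ 190.51


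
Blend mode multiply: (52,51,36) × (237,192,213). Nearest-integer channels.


Multiply: C = A×B/255, rounded to nearest integer
R: 52×237/255 = 12324/255 ≈ 48.329 → 48
G: 51×192/255 = 9792/255 ≈ 38.400 → 38
B: 36×213/255 = 7668/255 ≈ 30.071 → 30
= RGB(48, 38, 30)


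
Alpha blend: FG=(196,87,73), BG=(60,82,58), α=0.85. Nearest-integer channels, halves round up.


C = α×F + (1-α)×B, with 1-α = 0.15
R: 0.85×196 + 0.15×60 = 166.60 + 9.00 = 175.60 → 176
G: 0.85×87 + 0.15×82 = 73.95 + 12.30 = 86.25 → 86
B: 0.85×73 + 0.15×58 = 62.05 + 8.70 = 70.75 → 71
= RGB(176, 86, 71)


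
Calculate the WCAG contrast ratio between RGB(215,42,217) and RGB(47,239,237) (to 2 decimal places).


Linearize each sRGB channel c=v/255: c/12.92 if c ≤ 0.04045 else ((c+0.055)/1.055)^2.4
L = 0.2126×R_lin + 0.7152×G_lin + 0.0722×B_lin
Color 1 (215,42,217):
  R=215: 215/255≈0.8431 > 0.04045 → ((0.8431+0.055)/1.055)^2.4 ≈ 0.67954
  G=42: 42/255≈0.1647 > 0.04045 → ((0.1647+0.055)/1.055)^2.4 ≈ 0.02315
  B=217: 217/255≈0.8510 > 0.04045 → ((0.8510+0.055)/1.055)^2.4 ≈ 0.69387
  L1 = 0.2126×0.67954 + 0.7152×0.02315 + 0.0722×0.69387 ≈ 0.21113
Color 2 (47,239,237):
  R=47: 47/255≈0.1843 > 0.04045 → ((0.1843+0.055)/1.055)^2.4 ≈ 0.02843
  G=239: 239/255≈0.9373 > 0.04045 → ((0.9373+0.055)/1.055)^2.4 ≈ 0.86316
  B=237: 237/255≈0.9294 > 0.04045 → ((0.9294+0.055)/1.055)^2.4 ≈ 0.84687
  L2 = 0.2126×0.02843 + 0.7152×0.86316 + 0.0722×0.84687 ≈ 0.68452
Lighter = 0.68452, Darker = 0.21113
Ratio = (L_lighter + 0.05) / (L_darker + 0.05)
Ratio = (0.68452 + 0.05) / (0.21113 + 0.05) = 0.73452 / 0.26113 ≈ 2.8129
Ratio ≈ 2.81:1


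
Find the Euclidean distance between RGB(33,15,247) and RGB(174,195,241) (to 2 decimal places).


d = √[(R₁-R₂)² + (G₁-G₂)² + (B₁-B₂)²]
d = √[(33-174)² + (15-195)² + (247-241)²]
d = √[19881 + 32400 + 36]
d = √52317
d ≈ 228.73


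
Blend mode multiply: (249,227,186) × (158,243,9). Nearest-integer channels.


Multiply: C = A×B/255, rounded to nearest integer
R: 249×158/255 = 39342/255 ≈ 154.282 → 154
G: 227×243/255 = 55161/255 ≈ 216.318 → 216
B: 186×9/255 = 1674/255 ≈ 6.565 → 7
= RGB(154, 216, 7)


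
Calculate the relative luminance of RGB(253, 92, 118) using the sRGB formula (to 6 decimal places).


Linearize each channel (sRGB transfer function): c = v/255; c_lin = c/12.92 if c ≤ 0.04045, else ((c+0.055)/1.055)^2.4
  R: 253/255 ≈ 0.992157 > 0.04045 → ((0.992157+0.055)/1.055)^2.4 ≈ 0.982251
  G: 92/255 ≈ 0.360784 > 0.04045 → ((0.360784+0.055)/1.055)^2.4 ≈ 0.107023
  B: 118/255 ≈ 0.462745 > 0.04045 → ((0.462745+0.055)/1.055)^2.4 ≈ 0.181164
R_lin = 0.982251, G_lin = 0.107023, B_lin = 0.181164
L = 0.2126×R + 0.7152×G + 0.0722×B
L = 0.2126×0.982251 + 0.7152×0.107023 + 0.0722×0.181164
L ≈ 0.298449


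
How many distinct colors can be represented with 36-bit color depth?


Colors = 2^bits = 2^36
= 68,719,476,736 colors


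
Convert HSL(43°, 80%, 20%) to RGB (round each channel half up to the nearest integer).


H=43°, S=0.80, L=0.20
C = (1-|2L-1|)×S = (1-|-0.60|)×0.80 = 0.32
H' = H/60 = 43/60 ≈ 0.7167; X = C×(1-|H' mod 2 - 1|) ≈ 0.2293
m = L - C/2 = 0.20 - 0.16 = 0.04
Sector ⌊H'⌋ = 0 → (R',G',B') = (0.32, ≈0.2293, 0.0)
RGB = ((R'+m)×255, (G'+m)×255, (B'+m)×255) = (91.8, 68.68, 10.2)
Round half up → RGB(92, 69, 10)


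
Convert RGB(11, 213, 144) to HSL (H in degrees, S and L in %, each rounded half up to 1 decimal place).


Normalize: R'=11/255≈0.0431, G'=213/255≈0.8353, B'=144/255≈0.5647
Max=213/255, Min=11/255, Δ=Max-Min=202/255
L = (Max+Min)/2 = (213+11)/510 = 224/510 = 0.43921… → L = 43.9%
L ≤ 0.5 → S = Δ/(Max+Min) = 202/(213+11) = 202/224 = 0.90178… → S = 90.2%
(the 1/255 factors cancel in S and H, so raw channel differences can be used)
Max is G' → H = 60 × ((B-R)/Δ + 2) = 60 × ((144-11)/202 + 2)
  133/202 + 2 = 0.6584… + 2 = 2.6584…
  H = 60 × 2.6584… = 159.504…° → H = 159.5°
= HSL(159.5°, 90.2%, 43.9%)


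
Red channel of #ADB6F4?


Color: #ADB6F4
R = AD = 173
G = B6 = 182
B = F4 = 244
Red = 173


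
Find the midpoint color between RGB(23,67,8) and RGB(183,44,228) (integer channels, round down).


Midpoint: each channel = ⌊(C₁+C₂)/2⌋
R: ⌊(23+183)/2⌋ = 103
G: ⌊(67+44)/2⌋ = 55
B: ⌊(8+228)/2⌋ = 118
= RGB(103, 55, 118)


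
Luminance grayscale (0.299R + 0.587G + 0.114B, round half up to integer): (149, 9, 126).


Gray = 0.299×R + 0.587×G + 0.114×B
Gray = 0.299×149 + 0.587×9 + 0.114×126
Gray = 44.551 + 5.283 + 14.364
Gray = 64.198 → round half up → 64
Gray = 64


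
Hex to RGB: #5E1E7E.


5E → 94 (R)
1E → 30 (G)
7E → 126 (B)
= RGB(94, 30, 126)


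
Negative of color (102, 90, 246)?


Invert: (255-R, 255-G, 255-B)
R: 255-102 = 153
G: 255-90 = 165
B: 255-246 = 9
= RGB(153, 165, 9)


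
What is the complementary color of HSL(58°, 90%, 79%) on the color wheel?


Complement = opposite side of color wheel = hue + 180°
H' = (58 + 180) mod 360 = 238°
S and L unchanged.
= HSL(238°, 90%, 79%)


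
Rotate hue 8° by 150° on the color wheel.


New hue = (H + rotation) mod 360
New hue = (8 + 150) mod 360
= 158 mod 360
= 158°


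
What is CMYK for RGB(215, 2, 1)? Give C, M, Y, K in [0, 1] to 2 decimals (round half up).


R'=215/255≈0.8431, G'=2/255≈0.0078, B'=1/255≈0.0039
K = 1 - max(R',G',B') = 1 - 215/255 = 40/255 = 0.15686… → 0.16
(1-R'-K)/(1-K) simplifies to (max-R)/max with max = 215:
C = (215-215)/215 = 0/215 = 0 → 0.00
M = (215-2)/215 = 213/215 = 0.99069… → 0.99
Y = (215-1)/215 = 214/215 = 0.99534… → 1.00
= CMYK(0.00, 0.99, 1.00, 0.16)


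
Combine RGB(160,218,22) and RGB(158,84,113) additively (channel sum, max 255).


Additive: each channel = min(255, C₁+C₂)
R: 160+158 = 318 → 255
G: 218+84 = 302 → 255
B: 22+113 = 135 → 135
= RGB(255, 255, 135)


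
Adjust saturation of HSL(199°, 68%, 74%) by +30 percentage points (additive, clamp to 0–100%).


Original S = 68%
Adjustment = +30 percentage points
New S = 68 + (30) = 98
Clamp to [0, 100] → 98
= HSL(199°, 98%, 74%)
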